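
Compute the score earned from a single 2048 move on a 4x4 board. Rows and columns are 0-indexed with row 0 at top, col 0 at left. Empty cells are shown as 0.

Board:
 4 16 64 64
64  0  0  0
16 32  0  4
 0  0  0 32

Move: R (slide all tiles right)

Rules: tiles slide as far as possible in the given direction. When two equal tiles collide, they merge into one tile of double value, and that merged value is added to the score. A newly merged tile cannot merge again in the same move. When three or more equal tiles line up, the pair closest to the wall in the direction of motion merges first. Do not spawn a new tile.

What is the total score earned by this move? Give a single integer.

Answer: 128

Derivation:
Slide right:
row 0: [4, 16, 64, 64] -> [0, 4, 16, 128]  score +128 (running 128)
row 1: [64, 0, 0, 0] -> [0, 0, 0, 64]  score +0 (running 128)
row 2: [16, 32, 0, 4] -> [0, 16, 32, 4]  score +0 (running 128)
row 3: [0, 0, 0, 32] -> [0, 0, 0, 32]  score +0 (running 128)
Board after move:
  0   4  16 128
  0   0   0  64
  0  16  32   4
  0   0   0  32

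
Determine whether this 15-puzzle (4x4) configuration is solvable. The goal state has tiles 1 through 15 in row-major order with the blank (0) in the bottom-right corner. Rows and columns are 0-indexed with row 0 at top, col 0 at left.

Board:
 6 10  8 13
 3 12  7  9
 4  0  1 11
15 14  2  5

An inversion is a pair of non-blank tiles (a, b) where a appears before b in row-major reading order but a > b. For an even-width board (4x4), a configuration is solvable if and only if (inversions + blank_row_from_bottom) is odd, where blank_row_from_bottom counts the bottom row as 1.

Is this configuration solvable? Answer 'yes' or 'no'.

Answer: no

Derivation:
Inversions: 54
Blank is in row 2 (0-indexed from top), which is row 2 counting from the bottom (bottom = 1).
54 + 2 = 56, which is even, so the puzzle is not solvable.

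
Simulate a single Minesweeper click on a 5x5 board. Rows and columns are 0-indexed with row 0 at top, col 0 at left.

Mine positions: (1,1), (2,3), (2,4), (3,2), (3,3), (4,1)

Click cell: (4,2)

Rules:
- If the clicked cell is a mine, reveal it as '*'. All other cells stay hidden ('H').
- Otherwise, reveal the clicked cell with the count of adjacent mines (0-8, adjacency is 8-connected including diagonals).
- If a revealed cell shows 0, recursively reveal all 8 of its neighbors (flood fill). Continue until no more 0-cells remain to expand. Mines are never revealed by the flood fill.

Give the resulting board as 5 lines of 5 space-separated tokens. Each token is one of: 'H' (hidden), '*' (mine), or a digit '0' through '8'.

H H H H H
H H H H H
H H H H H
H H H H H
H H 3 H H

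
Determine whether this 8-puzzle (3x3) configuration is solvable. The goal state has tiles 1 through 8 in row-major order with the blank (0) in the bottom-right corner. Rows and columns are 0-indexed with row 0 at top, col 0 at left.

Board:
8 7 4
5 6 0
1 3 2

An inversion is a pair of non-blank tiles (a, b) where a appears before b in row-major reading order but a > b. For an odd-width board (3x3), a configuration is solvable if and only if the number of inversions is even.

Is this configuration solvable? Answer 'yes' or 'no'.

Inversions (pairs i<j in row-major order where tile[i] > tile[j] > 0): 23
23 is odd, so the puzzle is not solvable.

Answer: no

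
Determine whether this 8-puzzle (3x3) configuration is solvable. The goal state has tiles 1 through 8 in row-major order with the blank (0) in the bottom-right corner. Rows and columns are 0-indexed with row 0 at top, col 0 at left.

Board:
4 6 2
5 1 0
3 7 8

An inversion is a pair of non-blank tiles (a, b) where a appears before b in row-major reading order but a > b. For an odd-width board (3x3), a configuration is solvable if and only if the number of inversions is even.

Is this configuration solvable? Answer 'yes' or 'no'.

Inversions (pairs i<j in row-major order where tile[i] > tile[j] > 0): 10
10 is even, so the puzzle is solvable.

Answer: yes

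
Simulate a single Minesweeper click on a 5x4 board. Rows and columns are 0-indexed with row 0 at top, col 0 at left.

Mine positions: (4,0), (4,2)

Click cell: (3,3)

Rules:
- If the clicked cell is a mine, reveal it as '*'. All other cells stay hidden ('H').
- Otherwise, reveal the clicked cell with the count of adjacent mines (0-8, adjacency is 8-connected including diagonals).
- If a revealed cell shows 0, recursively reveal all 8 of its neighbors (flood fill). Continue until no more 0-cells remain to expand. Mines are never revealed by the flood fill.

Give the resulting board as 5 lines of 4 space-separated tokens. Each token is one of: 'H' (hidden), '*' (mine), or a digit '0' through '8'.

H H H H
H H H H
H H H H
H H H 1
H H H H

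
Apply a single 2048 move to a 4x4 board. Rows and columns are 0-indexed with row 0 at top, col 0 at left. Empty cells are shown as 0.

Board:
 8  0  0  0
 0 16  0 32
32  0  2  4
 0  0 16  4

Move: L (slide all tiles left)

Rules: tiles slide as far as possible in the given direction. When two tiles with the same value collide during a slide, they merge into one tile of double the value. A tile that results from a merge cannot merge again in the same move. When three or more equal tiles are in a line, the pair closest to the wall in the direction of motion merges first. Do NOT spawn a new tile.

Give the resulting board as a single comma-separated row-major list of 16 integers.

Slide left:
row 0: [8, 0, 0, 0] -> [8, 0, 0, 0]
row 1: [0, 16, 0, 32] -> [16, 32, 0, 0]
row 2: [32, 0, 2, 4] -> [32, 2, 4, 0]
row 3: [0, 0, 16, 4] -> [16, 4, 0, 0]

Answer: 8, 0, 0, 0, 16, 32, 0, 0, 32, 2, 4, 0, 16, 4, 0, 0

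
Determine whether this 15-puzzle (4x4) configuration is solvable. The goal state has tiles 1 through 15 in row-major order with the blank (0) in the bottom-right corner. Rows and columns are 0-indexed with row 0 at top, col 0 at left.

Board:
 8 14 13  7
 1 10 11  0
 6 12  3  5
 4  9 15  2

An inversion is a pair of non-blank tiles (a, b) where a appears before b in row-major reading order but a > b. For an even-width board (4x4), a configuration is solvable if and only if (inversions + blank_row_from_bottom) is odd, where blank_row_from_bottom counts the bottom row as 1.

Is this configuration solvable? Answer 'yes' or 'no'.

Answer: no

Derivation:
Inversions: 63
Blank is in row 1 (0-indexed from top), which is row 3 counting from the bottom (bottom = 1).
63 + 3 = 66, which is even, so the puzzle is not solvable.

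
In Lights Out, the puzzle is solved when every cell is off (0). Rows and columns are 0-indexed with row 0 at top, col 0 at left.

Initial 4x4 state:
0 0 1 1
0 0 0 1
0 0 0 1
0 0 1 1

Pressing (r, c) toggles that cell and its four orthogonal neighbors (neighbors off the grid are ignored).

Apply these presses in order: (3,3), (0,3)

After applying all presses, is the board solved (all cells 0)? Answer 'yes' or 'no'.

Answer: yes

Derivation:
After press 1 at (3,3):
0 0 1 1
0 0 0 1
0 0 0 0
0 0 0 0

After press 2 at (0,3):
0 0 0 0
0 0 0 0
0 0 0 0
0 0 0 0

Lights still on: 0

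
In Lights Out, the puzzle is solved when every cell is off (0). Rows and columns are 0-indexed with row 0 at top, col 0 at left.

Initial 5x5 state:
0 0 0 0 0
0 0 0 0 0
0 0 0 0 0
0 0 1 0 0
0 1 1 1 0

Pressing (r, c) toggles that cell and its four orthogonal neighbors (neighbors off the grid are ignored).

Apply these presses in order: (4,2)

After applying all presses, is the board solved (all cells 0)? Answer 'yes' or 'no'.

Answer: yes

Derivation:
After press 1 at (4,2):
0 0 0 0 0
0 0 0 0 0
0 0 0 0 0
0 0 0 0 0
0 0 0 0 0

Lights still on: 0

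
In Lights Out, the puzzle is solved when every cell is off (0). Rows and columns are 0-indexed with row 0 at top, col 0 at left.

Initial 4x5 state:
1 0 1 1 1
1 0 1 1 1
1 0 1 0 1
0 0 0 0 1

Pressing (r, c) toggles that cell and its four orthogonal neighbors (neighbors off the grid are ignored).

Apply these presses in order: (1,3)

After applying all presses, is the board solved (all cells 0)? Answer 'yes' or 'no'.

Answer: no

Derivation:
After press 1 at (1,3):
1 0 1 0 1
1 0 0 0 0
1 0 1 1 1
0 0 0 0 1

Lights still on: 9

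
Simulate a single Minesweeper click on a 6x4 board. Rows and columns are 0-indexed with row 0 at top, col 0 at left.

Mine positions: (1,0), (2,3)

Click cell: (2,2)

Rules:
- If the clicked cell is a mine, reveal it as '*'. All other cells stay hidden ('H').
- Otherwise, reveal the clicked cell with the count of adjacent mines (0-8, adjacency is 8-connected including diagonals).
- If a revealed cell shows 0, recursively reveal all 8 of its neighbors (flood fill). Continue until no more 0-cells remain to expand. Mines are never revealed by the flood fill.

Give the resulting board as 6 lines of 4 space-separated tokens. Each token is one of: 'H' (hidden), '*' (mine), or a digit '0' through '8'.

H H H H
H H H H
H H 1 H
H H H H
H H H H
H H H H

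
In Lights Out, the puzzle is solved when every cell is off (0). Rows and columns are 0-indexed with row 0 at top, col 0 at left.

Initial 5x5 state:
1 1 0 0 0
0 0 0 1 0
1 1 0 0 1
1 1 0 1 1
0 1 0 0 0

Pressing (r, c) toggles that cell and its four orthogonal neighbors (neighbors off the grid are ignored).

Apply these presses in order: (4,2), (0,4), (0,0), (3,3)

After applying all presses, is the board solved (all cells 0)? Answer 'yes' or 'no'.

After press 1 at (4,2):
1 1 0 0 0
0 0 0 1 0
1 1 0 0 1
1 1 1 1 1
0 0 1 1 0

After press 2 at (0,4):
1 1 0 1 1
0 0 0 1 1
1 1 0 0 1
1 1 1 1 1
0 0 1 1 0

After press 3 at (0,0):
0 0 0 1 1
1 0 0 1 1
1 1 0 0 1
1 1 1 1 1
0 0 1 1 0

After press 4 at (3,3):
0 0 0 1 1
1 0 0 1 1
1 1 0 1 1
1 1 0 0 0
0 0 1 0 0

Lights still on: 12

Answer: no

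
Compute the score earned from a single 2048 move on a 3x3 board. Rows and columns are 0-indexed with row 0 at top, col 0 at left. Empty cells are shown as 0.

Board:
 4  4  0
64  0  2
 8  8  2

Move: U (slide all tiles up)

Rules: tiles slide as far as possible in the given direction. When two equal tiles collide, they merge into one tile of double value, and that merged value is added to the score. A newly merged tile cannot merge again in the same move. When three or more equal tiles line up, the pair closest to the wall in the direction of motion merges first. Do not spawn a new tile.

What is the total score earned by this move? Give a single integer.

Answer: 4

Derivation:
Slide up:
col 0: [4, 64, 8] -> [4, 64, 8]  score +0 (running 0)
col 1: [4, 0, 8] -> [4, 8, 0]  score +0 (running 0)
col 2: [0, 2, 2] -> [4, 0, 0]  score +4 (running 4)
Board after move:
 4  4  4
64  8  0
 8  0  0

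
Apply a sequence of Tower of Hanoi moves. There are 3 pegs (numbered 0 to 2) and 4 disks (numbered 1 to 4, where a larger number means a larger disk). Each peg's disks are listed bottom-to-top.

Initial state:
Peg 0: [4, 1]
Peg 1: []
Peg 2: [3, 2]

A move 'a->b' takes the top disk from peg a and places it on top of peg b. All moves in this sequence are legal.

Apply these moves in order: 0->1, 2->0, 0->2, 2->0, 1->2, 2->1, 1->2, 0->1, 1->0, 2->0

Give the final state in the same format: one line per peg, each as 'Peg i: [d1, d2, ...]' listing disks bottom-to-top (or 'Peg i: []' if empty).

After move 1 (0->1):
Peg 0: [4]
Peg 1: [1]
Peg 2: [3, 2]

After move 2 (2->0):
Peg 0: [4, 2]
Peg 1: [1]
Peg 2: [3]

After move 3 (0->2):
Peg 0: [4]
Peg 1: [1]
Peg 2: [3, 2]

After move 4 (2->0):
Peg 0: [4, 2]
Peg 1: [1]
Peg 2: [3]

After move 5 (1->2):
Peg 0: [4, 2]
Peg 1: []
Peg 2: [3, 1]

After move 6 (2->1):
Peg 0: [4, 2]
Peg 1: [1]
Peg 2: [3]

After move 7 (1->2):
Peg 0: [4, 2]
Peg 1: []
Peg 2: [3, 1]

After move 8 (0->1):
Peg 0: [4]
Peg 1: [2]
Peg 2: [3, 1]

After move 9 (1->0):
Peg 0: [4, 2]
Peg 1: []
Peg 2: [3, 1]

After move 10 (2->0):
Peg 0: [4, 2, 1]
Peg 1: []
Peg 2: [3]

Answer: Peg 0: [4, 2, 1]
Peg 1: []
Peg 2: [3]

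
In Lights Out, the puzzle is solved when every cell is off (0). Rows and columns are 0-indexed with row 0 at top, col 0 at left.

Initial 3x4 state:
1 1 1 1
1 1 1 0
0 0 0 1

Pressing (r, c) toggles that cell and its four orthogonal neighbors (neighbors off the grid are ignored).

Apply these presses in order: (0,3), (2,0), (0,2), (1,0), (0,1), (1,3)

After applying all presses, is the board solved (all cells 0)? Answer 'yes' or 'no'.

Answer: no

Derivation:
After press 1 at (0,3):
1 1 0 0
1 1 1 1
0 0 0 1

After press 2 at (2,0):
1 1 0 0
0 1 1 1
1 1 0 1

After press 3 at (0,2):
1 0 1 1
0 1 0 1
1 1 0 1

After press 4 at (1,0):
0 0 1 1
1 0 0 1
0 1 0 1

After press 5 at (0,1):
1 1 0 1
1 1 0 1
0 1 0 1

After press 6 at (1,3):
1 1 0 0
1 1 1 0
0 1 0 0

Lights still on: 6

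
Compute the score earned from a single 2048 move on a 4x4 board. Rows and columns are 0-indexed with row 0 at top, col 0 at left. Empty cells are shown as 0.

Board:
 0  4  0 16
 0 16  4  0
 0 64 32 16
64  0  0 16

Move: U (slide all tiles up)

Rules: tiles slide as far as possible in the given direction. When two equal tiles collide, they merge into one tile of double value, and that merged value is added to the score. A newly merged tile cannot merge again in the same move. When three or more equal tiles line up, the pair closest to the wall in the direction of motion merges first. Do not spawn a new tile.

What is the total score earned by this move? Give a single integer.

Slide up:
col 0: [0, 0, 0, 64] -> [64, 0, 0, 0]  score +0 (running 0)
col 1: [4, 16, 64, 0] -> [4, 16, 64, 0]  score +0 (running 0)
col 2: [0, 4, 32, 0] -> [4, 32, 0, 0]  score +0 (running 0)
col 3: [16, 0, 16, 16] -> [32, 16, 0, 0]  score +32 (running 32)
Board after move:
64  4  4 32
 0 16 32 16
 0 64  0  0
 0  0  0  0

Answer: 32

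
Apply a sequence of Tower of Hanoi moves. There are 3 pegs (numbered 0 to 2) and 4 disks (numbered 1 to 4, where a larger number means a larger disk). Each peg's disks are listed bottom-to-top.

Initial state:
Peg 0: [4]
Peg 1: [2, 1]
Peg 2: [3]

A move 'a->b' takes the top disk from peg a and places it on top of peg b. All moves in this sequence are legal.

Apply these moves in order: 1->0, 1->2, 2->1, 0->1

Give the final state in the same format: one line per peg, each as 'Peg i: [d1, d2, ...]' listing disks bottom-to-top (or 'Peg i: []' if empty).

After move 1 (1->0):
Peg 0: [4, 1]
Peg 1: [2]
Peg 2: [3]

After move 2 (1->2):
Peg 0: [4, 1]
Peg 1: []
Peg 2: [3, 2]

After move 3 (2->1):
Peg 0: [4, 1]
Peg 1: [2]
Peg 2: [3]

After move 4 (0->1):
Peg 0: [4]
Peg 1: [2, 1]
Peg 2: [3]

Answer: Peg 0: [4]
Peg 1: [2, 1]
Peg 2: [3]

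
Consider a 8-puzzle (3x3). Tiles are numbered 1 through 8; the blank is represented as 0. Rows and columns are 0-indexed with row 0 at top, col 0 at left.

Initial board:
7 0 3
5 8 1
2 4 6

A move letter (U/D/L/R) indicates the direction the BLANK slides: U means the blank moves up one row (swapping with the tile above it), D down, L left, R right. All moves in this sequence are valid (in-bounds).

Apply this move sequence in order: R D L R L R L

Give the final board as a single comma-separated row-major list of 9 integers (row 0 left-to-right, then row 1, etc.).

After move 1 (R):
7 3 0
5 8 1
2 4 6

After move 2 (D):
7 3 1
5 8 0
2 4 6

After move 3 (L):
7 3 1
5 0 8
2 4 6

After move 4 (R):
7 3 1
5 8 0
2 4 6

After move 5 (L):
7 3 1
5 0 8
2 4 6

After move 6 (R):
7 3 1
5 8 0
2 4 6

After move 7 (L):
7 3 1
5 0 8
2 4 6

Answer: 7, 3, 1, 5, 0, 8, 2, 4, 6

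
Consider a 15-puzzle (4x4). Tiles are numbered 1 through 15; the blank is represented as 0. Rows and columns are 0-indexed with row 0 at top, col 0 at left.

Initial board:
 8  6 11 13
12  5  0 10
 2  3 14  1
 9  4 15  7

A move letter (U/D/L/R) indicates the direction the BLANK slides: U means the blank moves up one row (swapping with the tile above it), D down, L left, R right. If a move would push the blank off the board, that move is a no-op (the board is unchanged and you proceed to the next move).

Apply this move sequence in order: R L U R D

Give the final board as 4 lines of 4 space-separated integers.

Answer:  8  6 13 10
12  5 11  0
 2  3 14  1
 9  4 15  7

Derivation:
After move 1 (R):
 8  6 11 13
12  5 10  0
 2  3 14  1
 9  4 15  7

After move 2 (L):
 8  6 11 13
12  5  0 10
 2  3 14  1
 9  4 15  7

After move 3 (U):
 8  6  0 13
12  5 11 10
 2  3 14  1
 9  4 15  7

After move 4 (R):
 8  6 13  0
12  5 11 10
 2  3 14  1
 9  4 15  7

After move 5 (D):
 8  6 13 10
12  5 11  0
 2  3 14  1
 9  4 15  7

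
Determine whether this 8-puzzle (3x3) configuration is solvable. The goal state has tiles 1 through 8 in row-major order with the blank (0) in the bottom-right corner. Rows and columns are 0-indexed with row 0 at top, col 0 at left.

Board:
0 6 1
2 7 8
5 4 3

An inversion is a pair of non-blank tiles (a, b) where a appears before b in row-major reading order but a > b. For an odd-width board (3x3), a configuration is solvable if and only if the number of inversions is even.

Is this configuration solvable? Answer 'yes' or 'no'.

Inversions (pairs i<j in row-major order where tile[i] > tile[j] > 0): 14
14 is even, so the puzzle is solvable.

Answer: yes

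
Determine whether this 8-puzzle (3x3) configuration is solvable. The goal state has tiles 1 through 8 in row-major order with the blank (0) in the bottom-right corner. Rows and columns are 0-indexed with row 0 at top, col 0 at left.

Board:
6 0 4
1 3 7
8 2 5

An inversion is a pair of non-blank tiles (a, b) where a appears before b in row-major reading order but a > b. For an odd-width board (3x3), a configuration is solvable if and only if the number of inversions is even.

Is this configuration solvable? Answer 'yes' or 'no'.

Inversions (pairs i<j in row-major order where tile[i] > tile[j] > 0): 13
13 is odd, so the puzzle is not solvable.

Answer: no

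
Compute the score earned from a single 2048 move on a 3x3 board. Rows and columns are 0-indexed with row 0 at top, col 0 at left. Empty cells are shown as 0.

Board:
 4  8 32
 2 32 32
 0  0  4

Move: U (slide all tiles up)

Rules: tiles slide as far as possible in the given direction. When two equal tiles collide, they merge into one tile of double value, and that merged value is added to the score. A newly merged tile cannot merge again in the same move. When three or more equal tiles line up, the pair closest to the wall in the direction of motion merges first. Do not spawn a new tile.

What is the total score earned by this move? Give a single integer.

Answer: 64

Derivation:
Slide up:
col 0: [4, 2, 0] -> [4, 2, 0]  score +0 (running 0)
col 1: [8, 32, 0] -> [8, 32, 0]  score +0 (running 0)
col 2: [32, 32, 4] -> [64, 4, 0]  score +64 (running 64)
Board after move:
 4  8 64
 2 32  4
 0  0  0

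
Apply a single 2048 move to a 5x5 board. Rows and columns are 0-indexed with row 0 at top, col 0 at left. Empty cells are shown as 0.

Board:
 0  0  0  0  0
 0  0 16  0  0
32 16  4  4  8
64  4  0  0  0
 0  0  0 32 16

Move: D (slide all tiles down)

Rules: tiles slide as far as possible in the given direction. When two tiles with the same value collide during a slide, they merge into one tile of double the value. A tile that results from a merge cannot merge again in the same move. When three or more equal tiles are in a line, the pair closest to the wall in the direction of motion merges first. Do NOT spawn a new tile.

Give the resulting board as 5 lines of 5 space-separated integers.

Slide down:
col 0: [0, 0, 32, 64, 0] -> [0, 0, 0, 32, 64]
col 1: [0, 0, 16, 4, 0] -> [0, 0, 0, 16, 4]
col 2: [0, 16, 4, 0, 0] -> [0, 0, 0, 16, 4]
col 3: [0, 0, 4, 0, 32] -> [0, 0, 0, 4, 32]
col 4: [0, 0, 8, 0, 16] -> [0, 0, 0, 8, 16]

Answer:  0  0  0  0  0
 0  0  0  0  0
 0  0  0  0  0
32 16 16  4  8
64  4  4 32 16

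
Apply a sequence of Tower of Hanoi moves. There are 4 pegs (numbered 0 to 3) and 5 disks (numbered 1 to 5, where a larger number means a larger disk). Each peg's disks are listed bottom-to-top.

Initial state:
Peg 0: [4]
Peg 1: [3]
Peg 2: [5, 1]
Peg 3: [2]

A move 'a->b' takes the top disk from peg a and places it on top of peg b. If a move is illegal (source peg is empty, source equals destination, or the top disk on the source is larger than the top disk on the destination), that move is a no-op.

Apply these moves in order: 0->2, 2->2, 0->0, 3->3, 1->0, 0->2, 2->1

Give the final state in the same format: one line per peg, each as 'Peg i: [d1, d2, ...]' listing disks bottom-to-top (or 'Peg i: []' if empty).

After move 1 (0->2):
Peg 0: [4]
Peg 1: [3]
Peg 2: [5, 1]
Peg 3: [2]

After move 2 (2->2):
Peg 0: [4]
Peg 1: [3]
Peg 2: [5, 1]
Peg 3: [2]

After move 3 (0->0):
Peg 0: [4]
Peg 1: [3]
Peg 2: [5, 1]
Peg 3: [2]

After move 4 (3->3):
Peg 0: [4]
Peg 1: [3]
Peg 2: [5, 1]
Peg 3: [2]

After move 5 (1->0):
Peg 0: [4, 3]
Peg 1: []
Peg 2: [5, 1]
Peg 3: [2]

After move 6 (0->2):
Peg 0: [4, 3]
Peg 1: []
Peg 2: [5, 1]
Peg 3: [2]

After move 7 (2->1):
Peg 0: [4, 3]
Peg 1: [1]
Peg 2: [5]
Peg 3: [2]

Answer: Peg 0: [4, 3]
Peg 1: [1]
Peg 2: [5]
Peg 3: [2]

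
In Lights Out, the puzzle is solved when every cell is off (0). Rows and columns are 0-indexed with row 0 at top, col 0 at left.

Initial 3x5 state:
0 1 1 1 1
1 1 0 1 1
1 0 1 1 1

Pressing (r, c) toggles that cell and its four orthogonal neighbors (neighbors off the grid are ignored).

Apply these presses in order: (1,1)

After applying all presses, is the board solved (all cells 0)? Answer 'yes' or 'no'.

After press 1 at (1,1):
0 0 1 1 1
0 0 1 1 1
1 1 1 1 1

Lights still on: 11

Answer: no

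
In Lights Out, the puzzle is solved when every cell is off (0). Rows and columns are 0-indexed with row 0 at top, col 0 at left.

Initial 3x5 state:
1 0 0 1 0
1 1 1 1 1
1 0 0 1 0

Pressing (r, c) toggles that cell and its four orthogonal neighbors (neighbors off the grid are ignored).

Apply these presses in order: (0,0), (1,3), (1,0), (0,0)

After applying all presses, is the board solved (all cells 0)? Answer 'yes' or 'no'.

Answer: yes

Derivation:
After press 1 at (0,0):
0 1 0 1 0
0 1 1 1 1
1 0 0 1 0

After press 2 at (1,3):
0 1 0 0 0
0 1 0 0 0
1 0 0 0 0

After press 3 at (1,0):
1 1 0 0 0
1 0 0 0 0
0 0 0 0 0

After press 4 at (0,0):
0 0 0 0 0
0 0 0 0 0
0 0 0 0 0

Lights still on: 0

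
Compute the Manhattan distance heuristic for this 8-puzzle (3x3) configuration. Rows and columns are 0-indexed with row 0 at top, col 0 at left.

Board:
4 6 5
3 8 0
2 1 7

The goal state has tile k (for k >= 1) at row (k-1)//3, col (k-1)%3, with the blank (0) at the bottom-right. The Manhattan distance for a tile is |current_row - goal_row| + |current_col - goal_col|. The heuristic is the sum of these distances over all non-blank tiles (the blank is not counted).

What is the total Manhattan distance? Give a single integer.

Tile 4: at (0,0), goal (1,0), distance |0-1|+|0-0| = 1
Tile 6: at (0,1), goal (1,2), distance |0-1|+|1-2| = 2
Tile 5: at (0,2), goal (1,1), distance |0-1|+|2-1| = 2
Tile 3: at (1,0), goal (0,2), distance |1-0|+|0-2| = 3
Tile 8: at (1,1), goal (2,1), distance |1-2|+|1-1| = 1
Tile 2: at (2,0), goal (0,1), distance |2-0|+|0-1| = 3
Tile 1: at (2,1), goal (0,0), distance |2-0|+|1-0| = 3
Tile 7: at (2,2), goal (2,0), distance |2-2|+|2-0| = 2
Sum: 1 + 2 + 2 + 3 + 1 + 3 + 3 + 2 = 17

Answer: 17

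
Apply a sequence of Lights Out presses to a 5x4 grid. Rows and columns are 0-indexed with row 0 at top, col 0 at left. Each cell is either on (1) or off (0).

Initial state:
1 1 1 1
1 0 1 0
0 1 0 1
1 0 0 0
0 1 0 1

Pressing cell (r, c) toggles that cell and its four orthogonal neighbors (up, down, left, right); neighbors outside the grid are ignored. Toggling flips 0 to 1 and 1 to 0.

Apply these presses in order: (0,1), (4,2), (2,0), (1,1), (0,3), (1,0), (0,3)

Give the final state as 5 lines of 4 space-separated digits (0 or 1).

Answer: 1 1 0 1
0 1 0 0
0 1 0 1
0 0 1 0
0 0 1 0

Derivation:
After press 1 at (0,1):
0 0 0 1
1 1 1 0
0 1 0 1
1 0 0 0
0 1 0 1

After press 2 at (4,2):
0 0 0 1
1 1 1 0
0 1 0 1
1 0 1 0
0 0 1 0

After press 3 at (2,0):
0 0 0 1
0 1 1 0
1 0 0 1
0 0 1 0
0 0 1 0

After press 4 at (1,1):
0 1 0 1
1 0 0 0
1 1 0 1
0 0 1 0
0 0 1 0

After press 5 at (0,3):
0 1 1 0
1 0 0 1
1 1 0 1
0 0 1 0
0 0 1 0

After press 6 at (1,0):
1 1 1 0
0 1 0 1
0 1 0 1
0 0 1 0
0 0 1 0

After press 7 at (0,3):
1 1 0 1
0 1 0 0
0 1 0 1
0 0 1 0
0 0 1 0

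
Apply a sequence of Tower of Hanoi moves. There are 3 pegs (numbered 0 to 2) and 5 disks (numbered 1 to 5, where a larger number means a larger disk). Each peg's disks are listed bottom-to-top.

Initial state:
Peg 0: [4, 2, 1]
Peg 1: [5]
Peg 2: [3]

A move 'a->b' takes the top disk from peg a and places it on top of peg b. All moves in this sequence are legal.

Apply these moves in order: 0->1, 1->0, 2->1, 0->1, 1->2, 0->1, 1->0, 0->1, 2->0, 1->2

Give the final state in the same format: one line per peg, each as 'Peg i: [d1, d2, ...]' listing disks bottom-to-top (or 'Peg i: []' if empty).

Answer: Peg 0: [4, 1]
Peg 1: [5, 3]
Peg 2: [2]

Derivation:
After move 1 (0->1):
Peg 0: [4, 2]
Peg 1: [5, 1]
Peg 2: [3]

After move 2 (1->0):
Peg 0: [4, 2, 1]
Peg 1: [5]
Peg 2: [3]

After move 3 (2->1):
Peg 0: [4, 2, 1]
Peg 1: [5, 3]
Peg 2: []

After move 4 (0->1):
Peg 0: [4, 2]
Peg 1: [5, 3, 1]
Peg 2: []

After move 5 (1->2):
Peg 0: [4, 2]
Peg 1: [5, 3]
Peg 2: [1]

After move 6 (0->1):
Peg 0: [4]
Peg 1: [5, 3, 2]
Peg 2: [1]

After move 7 (1->0):
Peg 0: [4, 2]
Peg 1: [5, 3]
Peg 2: [1]

After move 8 (0->1):
Peg 0: [4]
Peg 1: [5, 3, 2]
Peg 2: [1]

After move 9 (2->0):
Peg 0: [4, 1]
Peg 1: [5, 3, 2]
Peg 2: []

After move 10 (1->2):
Peg 0: [4, 1]
Peg 1: [5, 3]
Peg 2: [2]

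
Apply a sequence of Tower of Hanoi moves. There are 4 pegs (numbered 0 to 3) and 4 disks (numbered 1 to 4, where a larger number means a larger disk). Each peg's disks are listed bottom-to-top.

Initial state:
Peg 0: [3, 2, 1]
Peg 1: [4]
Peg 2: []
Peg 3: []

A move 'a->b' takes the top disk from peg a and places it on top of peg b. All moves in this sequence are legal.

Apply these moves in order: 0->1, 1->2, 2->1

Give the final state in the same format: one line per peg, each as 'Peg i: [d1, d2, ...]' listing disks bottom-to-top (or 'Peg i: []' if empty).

Answer: Peg 0: [3, 2]
Peg 1: [4, 1]
Peg 2: []
Peg 3: []

Derivation:
After move 1 (0->1):
Peg 0: [3, 2]
Peg 1: [4, 1]
Peg 2: []
Peg 3: []

After move 2 (1->2):
Peg 0: [3, 2]
Peg 1: [4]
Peg 2: [1]
Peg 3: []

After move 3 (2->1):
Peg 0: [3, 2]
Peg 1: [4, 1]
Peg 2: []
Peg 3: []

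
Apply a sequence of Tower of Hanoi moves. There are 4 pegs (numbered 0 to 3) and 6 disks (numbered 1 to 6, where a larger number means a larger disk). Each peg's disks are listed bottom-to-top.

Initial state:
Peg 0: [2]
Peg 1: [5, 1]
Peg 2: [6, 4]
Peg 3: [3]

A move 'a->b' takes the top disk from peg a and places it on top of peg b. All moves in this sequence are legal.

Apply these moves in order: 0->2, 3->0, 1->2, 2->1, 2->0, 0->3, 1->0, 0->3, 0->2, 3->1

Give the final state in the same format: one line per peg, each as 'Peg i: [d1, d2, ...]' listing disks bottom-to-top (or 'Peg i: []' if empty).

After move 1 (0->2):
Peg 0: []
Peg 1: [5, 1]
Peg 2: [6, 4, 2]
Peg 3: [3]

After move 2 (3->0):
Peg 0: [3]
Peg 1: [5, 1]
Peg 2: [6, 4, 2]
Peg 3: []

After move 3 (1->2):
Peg 0: [3]
Peg 1: [5]
Peg 2: [6, 4, 2, 1]
Peg 3: []

After move 4 (2->1):
Peg 0: [3]
Peg 1: [5, 1]
Peg 2: [6, 4, 2]
Peg 3: []

After move 5 (2->0):
Peg 0: [3, 2]
Peg 1: [5, 1]
Peg 2: [6, 4]
Peg 3: []

After move 6 (0->3):
Peg 0: [3]
Peg 1: [5, 1]
Peg 2: [6, 4]
Peg 3: [2]

After move 7 (1->0):
Peg 0: [3, 1]
Peg 1: [5]
Peg 2: [6, 4]
Peg 3: [2]

After move 8 (0->3):
Peg 0: [3]
Peg 1: [5]
Peg 2: [6, 4]
Peg 3: [2, 1]

After move 9 (0->2):
Peg 0: []
Peg 1: [5]
Peg 2: [6, 4, 3]
Peg 3: [2, 1]

After move 10 (3->1):
Peg 0: []
Peg 1: [5, 1]
Peg 2: [6, 4, 3]
Peg 3: [2]

Answer: Peg 0: []
Peg 1: [5, 1]
Peg 2: [6, 4, 3]
Peg 3: [2]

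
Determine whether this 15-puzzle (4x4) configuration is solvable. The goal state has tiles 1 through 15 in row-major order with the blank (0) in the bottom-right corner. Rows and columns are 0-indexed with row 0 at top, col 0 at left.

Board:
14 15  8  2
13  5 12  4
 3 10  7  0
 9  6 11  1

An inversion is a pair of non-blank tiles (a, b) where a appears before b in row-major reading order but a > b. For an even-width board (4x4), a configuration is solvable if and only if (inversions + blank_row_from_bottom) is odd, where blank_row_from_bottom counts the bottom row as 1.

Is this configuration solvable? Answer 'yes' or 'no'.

Answer: no

Derivation:
Inversions: 68
Blank is in row 2 (0-indexed from top), which is row 2 counting from the bottom (bottom = 1).
68 + 2 = 70, which is even, so the puzzle is not solvable.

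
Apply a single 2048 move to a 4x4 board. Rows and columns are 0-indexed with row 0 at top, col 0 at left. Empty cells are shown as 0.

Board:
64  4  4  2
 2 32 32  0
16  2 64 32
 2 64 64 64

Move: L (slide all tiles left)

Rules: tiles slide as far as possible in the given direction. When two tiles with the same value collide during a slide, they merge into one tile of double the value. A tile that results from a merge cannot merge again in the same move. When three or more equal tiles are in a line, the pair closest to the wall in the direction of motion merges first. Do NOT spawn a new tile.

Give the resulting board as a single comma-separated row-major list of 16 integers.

Slide left:
row 0: [64, 4, 4, 2] -> [64, 8, 2, 0]
row 1: [2, 32, 32, 0] -> [2, 64, 0, 0]
row 2: [16, 2, 64, 32] -> [16, 2, 64, 32]
row 3: [2, 64, 64, 64] -> [2, 128, 64, 0]

Answer: 64, 8, 2, 0, 2, 64, 0, 0, 16, 2, 64, 32, 2, 128, 64, 0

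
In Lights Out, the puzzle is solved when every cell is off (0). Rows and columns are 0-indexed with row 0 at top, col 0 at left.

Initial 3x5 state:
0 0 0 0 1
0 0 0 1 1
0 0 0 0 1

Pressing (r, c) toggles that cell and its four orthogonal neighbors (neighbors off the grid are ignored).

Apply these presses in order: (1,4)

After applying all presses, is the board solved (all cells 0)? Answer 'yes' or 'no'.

Answer: yes

Derivation:
After press 1 at (1,4):
0 0 0 0 0
0 0 0 0 0
0 0 0 0 0

Lights still on: 0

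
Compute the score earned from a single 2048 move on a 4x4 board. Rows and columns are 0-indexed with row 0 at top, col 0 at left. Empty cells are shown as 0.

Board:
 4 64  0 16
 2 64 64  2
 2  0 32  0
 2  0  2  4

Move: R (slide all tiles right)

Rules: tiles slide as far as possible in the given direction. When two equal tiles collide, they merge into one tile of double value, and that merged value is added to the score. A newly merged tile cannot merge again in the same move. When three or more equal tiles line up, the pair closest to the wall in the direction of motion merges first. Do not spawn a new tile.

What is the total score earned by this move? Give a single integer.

Answer: 132

Derivation:
Slide right:
row 0: [4, 64, 0, 16] -> [0, 4, 64, 16]  score +0 (running 0)
row 1: [2, 64, 64, 2] -> [0, 2, 128, 2]  score +128 (running 128)
row 2: [2, 0, 32, 0] -> [0, 0, 2, 32]  score +0 (running 128)
row 3: [2, 0, 2, 4] -> [0, 0, 4, 4]  score +4 (running 132)
Board after move:
  0   4  64  16
  0   2 128   2
  0   0   2  32
  0   0   4   4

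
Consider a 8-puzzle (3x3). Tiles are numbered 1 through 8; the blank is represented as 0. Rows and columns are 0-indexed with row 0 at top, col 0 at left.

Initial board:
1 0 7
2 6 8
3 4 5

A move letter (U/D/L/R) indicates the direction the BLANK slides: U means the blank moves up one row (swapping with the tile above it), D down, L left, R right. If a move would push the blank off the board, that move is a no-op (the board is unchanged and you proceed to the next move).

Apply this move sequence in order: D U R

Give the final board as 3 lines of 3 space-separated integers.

Answer: 1 7 0
2 6 8
3 4 5

Derivation:
After move 1 (D):
1 6 7
2 0 8
3 4 5

After move 2 (U):
1 0 7
2 6 8
3 4 5

After move 3 (R):
1 7 0
2 6 8
3 4 5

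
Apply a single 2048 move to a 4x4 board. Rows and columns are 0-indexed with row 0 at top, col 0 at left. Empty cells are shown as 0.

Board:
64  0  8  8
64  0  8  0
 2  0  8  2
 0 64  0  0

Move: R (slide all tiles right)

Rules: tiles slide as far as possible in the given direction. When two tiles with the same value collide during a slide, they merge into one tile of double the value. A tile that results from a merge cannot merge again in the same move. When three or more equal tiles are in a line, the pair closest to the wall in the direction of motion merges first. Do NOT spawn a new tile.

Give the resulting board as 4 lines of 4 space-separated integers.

Answer:  0  0 64 16
 0  0 64  8
 0  2  8  2
 0  0  0 64

Derivation:
Slide right:
row 0: [64, 0, 8, 8] -> [0, 0, 64, 16]
row 1: [64, 0, 8, 0] -> [0, 0, 64, 8]
row 2: [2, 0, 8, 2] -> [0, 2, 8, 2]
row 3: [0, 64, 0, 0] -> [0, 0, 0, 64]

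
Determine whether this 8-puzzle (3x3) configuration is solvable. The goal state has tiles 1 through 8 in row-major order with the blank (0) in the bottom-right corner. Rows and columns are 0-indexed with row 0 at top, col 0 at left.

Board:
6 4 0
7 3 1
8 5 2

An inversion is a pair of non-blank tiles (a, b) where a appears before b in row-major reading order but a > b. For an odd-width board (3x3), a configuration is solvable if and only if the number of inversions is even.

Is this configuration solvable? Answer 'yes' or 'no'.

Answer: no

Derivation:
Inversions (pairs i<j in row-major order where tile[i] > tile[j] > 0): 17
17 is odd, so the puzzle is not solvable.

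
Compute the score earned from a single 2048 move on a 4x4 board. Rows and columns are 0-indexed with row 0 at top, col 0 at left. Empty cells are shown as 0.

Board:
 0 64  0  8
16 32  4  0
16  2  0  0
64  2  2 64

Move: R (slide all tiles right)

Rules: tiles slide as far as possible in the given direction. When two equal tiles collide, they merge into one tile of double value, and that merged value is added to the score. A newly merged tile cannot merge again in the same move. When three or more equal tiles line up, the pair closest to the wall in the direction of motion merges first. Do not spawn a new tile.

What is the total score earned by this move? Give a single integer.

Slide right:
row 0: [0, 64, 0, 8] -> [0, 0, 64, 8]  score +0 (running 0)
row 1: [16, 32, 4, 0] -> [0, 16, 32, 4]  score +0 (running 0)
row 2: [16, 2, 0, 0] -> [0, 0, 16, 2]  score +0 (running 0)
row 3: [64, 2, 2, 64] -> [0, 64, 4, 64]  score +4 (running 4)
Board after move:
 0  0 64  8
 0 16 32  4
 0  0 16  2
 0 64  4 64

Answer: 4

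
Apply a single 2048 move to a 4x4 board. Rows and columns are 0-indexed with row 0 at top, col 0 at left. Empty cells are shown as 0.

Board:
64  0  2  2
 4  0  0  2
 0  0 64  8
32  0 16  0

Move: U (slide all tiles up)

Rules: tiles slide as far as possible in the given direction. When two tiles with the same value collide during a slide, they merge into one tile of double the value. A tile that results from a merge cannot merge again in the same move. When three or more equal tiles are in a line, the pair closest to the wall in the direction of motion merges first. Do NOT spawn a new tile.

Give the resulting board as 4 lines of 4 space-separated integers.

Slide up:
col 0: [64, 4, 0, 32] -> [64, 4, 32, 0]
col 1: [0, 0, 0, 0] -> [0, 0, 0, 0]
col 2: [2, 0, 64, 16] -> [2, 64, 16, 0]
col 3: [2, 2, 8, 0] -> [4, 8, 0, 0]

Answer: 64  0  2  4
 4  0 64  8
32  0 16  0
 0  0  0  0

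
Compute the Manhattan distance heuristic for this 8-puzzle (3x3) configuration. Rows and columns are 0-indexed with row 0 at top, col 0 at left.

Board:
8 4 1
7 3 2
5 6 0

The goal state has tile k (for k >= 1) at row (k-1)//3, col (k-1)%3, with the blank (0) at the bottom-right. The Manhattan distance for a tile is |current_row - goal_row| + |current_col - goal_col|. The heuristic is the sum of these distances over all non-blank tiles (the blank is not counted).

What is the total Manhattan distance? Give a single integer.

Tile 8: at (0,0), goal (2,1), distance |0-2|+|0-1| = 3
Tile 4: at (0,1), goal (1,0), distance |0-1|+|1-0| = 2
Tile 1: at (0,2), goal (0,0), distance |0-0|+|2-0| = 2
Tile 7: at (1,0), goal (2,0), distance |1-2|+|0-0| = 1
Tile 3: at (1,1), goal (0,2), distance |1-0|+|1-2| = 2
Tile 2: at (1,2), goal (0,1), distance |1-0|+|2-1| = 2
Tile 5: at (2,0), goal (1,1), distance |2-1|+|0-1| = 2
Tile 6: at (2,1), goal (1,2), distance |2-1|+|1-2| = 2
Sum: 3 + 2 + 2 + 1 + 2 + 2 + 2 + 2 = 16

Answer: 16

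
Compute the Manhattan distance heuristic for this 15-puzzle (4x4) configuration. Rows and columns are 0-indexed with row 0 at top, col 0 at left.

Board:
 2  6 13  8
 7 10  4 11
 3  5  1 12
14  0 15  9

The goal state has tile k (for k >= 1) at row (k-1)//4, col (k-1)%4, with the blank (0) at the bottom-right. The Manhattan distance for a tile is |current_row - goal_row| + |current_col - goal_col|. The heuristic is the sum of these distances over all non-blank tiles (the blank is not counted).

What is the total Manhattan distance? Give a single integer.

Tile 2: (0,0)->(0,1) = 1
Tile 6: (0,1)->(1,1) = 1
Tile 13: (0,2)->(3,0) = 5
Tile 8: (0,3)->(1,3) = 1
Tile 7: (1,0)->(1,2) = 2
Tile 10: (1,1)->(2,1) = 1
Tile 4: (1,2)->(0,3) = 2
Tile 11: (1,3)->(2,2) = 2
Tile 3: (2,0)->(0,2) = 4
Tile 5: (2,1)->(1,0) = 2
Tile 1: (2,2)->(0,0) = 4
Tile 12: (2,3)->(2,3) = 0
Tile 14: (3,0)->(3,1) = 1
Tile 15: (3,2)->(3,2) = 0
Tile 9: (3,3)->(2,0) = 4
Sum: 1 + 1 + 5 + 1 + 2 + 1 + 2 + 2 + 4 + 2 + 4 + 0 + 1 + 0 + 4 = 30

Answer: 30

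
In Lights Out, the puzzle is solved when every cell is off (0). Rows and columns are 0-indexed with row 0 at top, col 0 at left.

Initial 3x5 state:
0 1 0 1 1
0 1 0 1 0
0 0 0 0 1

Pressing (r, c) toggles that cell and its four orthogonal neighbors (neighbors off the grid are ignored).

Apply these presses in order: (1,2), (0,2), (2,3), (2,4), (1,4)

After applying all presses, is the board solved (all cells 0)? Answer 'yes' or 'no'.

Answer: yes

Derivation:
After press 1 at (1,2):
0 1 1 1 1
0 0 1 0 0
0 0 1 0 1

After press 2 at (0,2):
0 0 0 0 1
0 0 0 0 0
0 0 1 0 1

After press 3 at (2,3):
0 0 0 0 1
0 0 0 1 0
0 0 0 1 0

After press 4 at (2,4):
0 0 0 0 1
0 0 0 1 1
0 0 0 0 1

After press 5 at (1,4):
0 0 0 0 0
0 0 0 0 0
0 0 0 0 0

Lights still on: 0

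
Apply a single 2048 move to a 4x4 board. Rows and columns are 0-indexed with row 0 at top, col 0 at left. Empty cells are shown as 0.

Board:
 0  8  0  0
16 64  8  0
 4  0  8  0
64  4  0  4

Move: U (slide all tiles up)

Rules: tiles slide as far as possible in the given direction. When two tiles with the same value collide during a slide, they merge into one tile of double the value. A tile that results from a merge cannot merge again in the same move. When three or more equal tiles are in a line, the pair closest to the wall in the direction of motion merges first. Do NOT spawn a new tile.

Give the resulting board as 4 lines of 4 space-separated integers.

Answer: 16  8 16  4
 4 64  0  0
64  4  0  0
 0  0  0  0

Derivation:
Slide up:
col 0: [0, 16, 4, 64] -> [16, 4, 64, 0]
col 1: [8, 64, 0, 4] -> [8, 64, 4, 0]
col 2: [0, 8, 8, 0] -> [16, 0, 0, 0]
col 3: [0, 0, 0, 4] -> [4, 0, 0, 0]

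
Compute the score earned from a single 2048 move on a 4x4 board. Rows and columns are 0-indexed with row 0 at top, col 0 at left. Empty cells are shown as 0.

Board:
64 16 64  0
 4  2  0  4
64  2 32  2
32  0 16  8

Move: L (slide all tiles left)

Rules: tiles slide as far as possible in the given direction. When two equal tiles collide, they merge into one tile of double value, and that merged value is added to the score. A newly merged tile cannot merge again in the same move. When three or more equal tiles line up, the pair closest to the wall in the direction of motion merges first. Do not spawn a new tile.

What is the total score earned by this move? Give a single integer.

Answer: 0

Derivation:
Slide left:
row 0: [64, 16, 64, 0] -> [64, 16, 64, 0]  score +0 (running 0)
row 1: [4, 2, 0, 4] -> [4, 2, 4, 0]  score +0 (running 0)
row 2: [64, 2, 32, 2] -> [64, 2, 32, 2]  score +0 (running 0)
row 3: [32, 0, 16, 8] -> [32, 16, 8, 0]  score +0 (running 0)
Board after move:
64 16 64  0
 4  2  4  0
64  2 32  2
32 16  8  0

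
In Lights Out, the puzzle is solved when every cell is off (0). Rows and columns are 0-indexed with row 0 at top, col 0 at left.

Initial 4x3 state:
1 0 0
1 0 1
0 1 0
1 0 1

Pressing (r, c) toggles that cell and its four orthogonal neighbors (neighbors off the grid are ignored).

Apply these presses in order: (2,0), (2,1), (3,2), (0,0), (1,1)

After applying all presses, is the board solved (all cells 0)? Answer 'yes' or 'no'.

Answer: yes

Derivation:
After press 1 at (2,0):
1 0 0
0 0 1
1 0 0
0 0 1

After press 2 at (2,1):
1 0 0
0 1 1
0 1 1
0 1 1

After press 3 at (3,2):
1 0 0
0 1 1
0 1 0
0 0 0

After press 4 at (0,0):
0 1 0
1 1 1
0 1 0
0 0 0

After press 5 at (1,1):
0 0 0
0 0 0
0 0 0
0 0 0

Lights still on: 0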